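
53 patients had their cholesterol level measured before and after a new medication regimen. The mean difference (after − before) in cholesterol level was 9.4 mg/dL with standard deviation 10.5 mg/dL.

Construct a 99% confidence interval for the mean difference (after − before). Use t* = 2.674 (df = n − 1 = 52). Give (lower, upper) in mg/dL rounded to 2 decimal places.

This is a matched-pairs design, so SE = s_d/√n = 10.5/√53 = 1.4423.
Margin = 2.674 × 1.4423 = 3.8567; the interval is 9.4 ± 3.8567 = (5.54, 13.26).

(5.54, 13.26)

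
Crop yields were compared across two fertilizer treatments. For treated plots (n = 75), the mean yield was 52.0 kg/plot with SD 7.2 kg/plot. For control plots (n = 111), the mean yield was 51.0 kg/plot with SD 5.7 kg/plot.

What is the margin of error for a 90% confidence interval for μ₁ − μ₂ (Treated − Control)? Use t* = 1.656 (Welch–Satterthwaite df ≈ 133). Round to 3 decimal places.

Standard errors of each mean: 7.2/√75 = 0.8314 and 5.7/√111 = 0.5410.
SE(x̄₁ − x̄₂) = √(0.8314² + 0.5410²) = 0.9919 for independent samples with unequal variances.
With t* = 1.656, the margin is 1.656 × 0.9919 = 1.6426.

1.643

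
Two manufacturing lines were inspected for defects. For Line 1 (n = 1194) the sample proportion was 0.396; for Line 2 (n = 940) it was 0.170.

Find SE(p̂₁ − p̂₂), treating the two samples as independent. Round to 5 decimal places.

0.01872

The two standard errors are √(0.3960×0.6040/1194) = 0.01415 and √(0.1700×0.8300/940) = 0.01225.
Because the samples are independent, SE_diff = √(0.01415² + 0.01225²) = 0.01872.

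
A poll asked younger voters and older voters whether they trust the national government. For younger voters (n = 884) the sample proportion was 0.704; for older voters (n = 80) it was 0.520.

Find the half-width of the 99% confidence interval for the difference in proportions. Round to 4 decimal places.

The two standard errors are √(0.7040×0.2960/884) = 0.01535 and √(0.5200×0.4800/80) = 0.05586.
Because the samples are independent, SE_diff = √(0.01535² + 0.05586²) = 0.05793.
Using z* = 2.576 for 99%, ME = 2.576 × 0.05793 = 0.14923.

0.1492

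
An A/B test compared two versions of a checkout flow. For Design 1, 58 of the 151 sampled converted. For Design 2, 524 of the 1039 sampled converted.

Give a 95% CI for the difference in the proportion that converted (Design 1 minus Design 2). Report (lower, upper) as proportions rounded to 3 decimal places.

(-0.204, -0.037)

p̂₁ = 58/151 = 0.3841 and p̂₂ = 524/1039 = 0.5043.
SE₁ = √(p̂₁(1−p̂₁)/n₁) = √(0.3841·0.6159/151) = 0.03958; SE₂ = √(0.5043·0.4957/1039) = 0.01551.
Independent samples: SE of the difference = √(SE₁² + SE₂²) = √(0.0015665764 + 0.0002405601) = 0.04251.
z* for 95% confidence is 1.960, so the margin of error is 1.960 × 0.04251 = 0.08332.
Point estimate p̂₁ − p̂₂ = 0.3841 − 0.5043 = -0.1202.
-0.1202 ± 0.08332 → (-0.204, -0.037).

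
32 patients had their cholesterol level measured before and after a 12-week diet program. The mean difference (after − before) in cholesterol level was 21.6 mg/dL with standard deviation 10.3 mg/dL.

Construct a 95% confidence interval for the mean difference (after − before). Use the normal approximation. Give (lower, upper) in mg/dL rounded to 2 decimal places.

(18.03, 25.17)

This is a matched-pairs design, so SE = s_d/√n = 10.3/√32 = 1.8208.
Margin = 1.960 × 1.8208 = 3.5688; the interval is 21.6 ± 3.5688 = (18.03, 25.17).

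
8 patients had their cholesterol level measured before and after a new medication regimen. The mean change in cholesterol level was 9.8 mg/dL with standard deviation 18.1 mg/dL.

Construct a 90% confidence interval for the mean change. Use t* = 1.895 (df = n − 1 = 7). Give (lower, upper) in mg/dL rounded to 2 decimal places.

This is a matched-pairs design, so SE = s_d/√n = 18.1/√8 = 6.3993.
Margin = 1.895 × 6.3993 = 12.1267; the interval is 9.8 ± 12.1267 = (-2.33, 21.93).

(-2.33, 21.93)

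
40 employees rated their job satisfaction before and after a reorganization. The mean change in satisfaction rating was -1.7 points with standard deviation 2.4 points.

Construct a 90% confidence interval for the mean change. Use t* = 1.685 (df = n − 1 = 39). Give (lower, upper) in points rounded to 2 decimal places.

(-2.34, -1.06)

This is a matched-pairs design, so SE = s_d/√n = 2.4/√40 = 0.3795.
Margin = 1.685 × 0.3795 = 0.6395; the interval is -1.7 ± 0.6395 = (-2.34, -1.06).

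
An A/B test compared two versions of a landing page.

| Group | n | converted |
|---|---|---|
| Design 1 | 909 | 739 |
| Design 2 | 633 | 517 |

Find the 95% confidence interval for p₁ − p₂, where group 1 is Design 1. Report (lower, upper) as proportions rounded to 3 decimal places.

Sample proportions: 739/909 = 0.8130, 517/633 = 0.8167.
Each SE is √(p̂(1−p̂)/n): √(0.8130·0.1870/909) = 0.01293 and √(0.8167·0.1833/633) = 0.01538.
SE(p̂₁ − p̂₂) = √(SE₁² + SE₂²) = √(0.0001671849 + 0.0002365444) = 0.02009, since the two samples are independent.
At 95% confidence z* = 1.960; margin = 1.960 × 0.02009 = 0.03938.
The difference is 0.8130 − 0.8167 = -0.0037, so the interval is -0.0037 ± 0.03938 = (-0.043, 0.036).

(-0.043, 0.036)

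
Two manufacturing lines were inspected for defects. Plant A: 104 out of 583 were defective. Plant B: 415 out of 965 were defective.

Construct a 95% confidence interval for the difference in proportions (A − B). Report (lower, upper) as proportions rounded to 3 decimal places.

Sample proportions: 104/583 = 0.1784, 415/965 = 0.4301.
Each SE is √(p̂(1−p̂)/n): √(0.1784·0.8216/583) = 0.01586 and √(0.4301·0.5699/965) = 0.01594.
SE(p̂₁ − p̂₂) = √(SE₁² + SE₂²) = √(0.0002515396 + 0.0002540836) = 0.02249, since the two samples are independent.
At 95% confidence z* = 1.960; margin = 1.960 × 0.02249 = 0.04408.
The difference is 0.1784 − 0.4301 = -0.2517, so the interval is -0.2517 ± 0.04408 = (-0.296, -0.208).

(-0.296, -0.208)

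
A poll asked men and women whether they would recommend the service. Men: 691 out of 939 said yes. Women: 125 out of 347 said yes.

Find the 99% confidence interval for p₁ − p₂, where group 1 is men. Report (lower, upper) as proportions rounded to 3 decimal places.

p̂₁ = 691/939 = 0.7359 and p̂₂ = 125/347 = 0.3602.
SE₁ = √(p̂₁(1−p̂₁)/n₁) = √(0.7359·0.2641/939) = 0.01439; SE₂ = √(0.3602·0.6398/347) = 0.02577.
Independent samples: SE of the difference = √(SE₁² + SE₂²) = √(0.0002070721 + 0.0006640929) = 0.02952.
z* for 99% confidence is 2.576, so the margin of error is 2.576 × 0.02952 = 0.07604.
Point estimate p̂₁ − p̂₂ = 0.7359 − 0.3602 = 0.3757.
0.3757 ± 0.07604 → (0.300, 0.452).

(0.300, 0.452)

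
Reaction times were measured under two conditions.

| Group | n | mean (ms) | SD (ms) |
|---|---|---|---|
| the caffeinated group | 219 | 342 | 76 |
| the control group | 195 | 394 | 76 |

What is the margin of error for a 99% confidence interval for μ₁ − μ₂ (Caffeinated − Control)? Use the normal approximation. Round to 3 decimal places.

19.276

Standard errors of each mean: 76/√219 = 5.1356 and 76/√195 = 5.4425.
SE(x̄₁ − x̄₂) = √(5.1356² + 5.4425²) = 7.4830 for independent samples with unequal variances.
With z* = 2.576, the margin is 2.576 × 7.4830 = 19.2762.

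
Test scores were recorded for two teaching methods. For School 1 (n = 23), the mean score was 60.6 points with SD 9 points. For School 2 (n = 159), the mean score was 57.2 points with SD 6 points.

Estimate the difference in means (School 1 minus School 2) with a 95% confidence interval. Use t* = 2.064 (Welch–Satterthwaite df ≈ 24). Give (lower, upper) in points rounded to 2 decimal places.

SE₁ = s₁/√n₁ = 9/√23 = 1.8766; SE₂ = 6/√159 = 0.4758.
Independent samples, unequal variances: SE_diff = √(SE₁² + SE₂²) = √(3.52162756 + 0.22638564) = 1.9360.
t* = 2.064, so margin of error = 2.064 × 1.9360 = 3.9959.
Difference in means = 60.6 − 57.2 = 3.4000.
3.4000 ± 3.9959 → (-0.60, 7.40).

(-0.60, 7.40)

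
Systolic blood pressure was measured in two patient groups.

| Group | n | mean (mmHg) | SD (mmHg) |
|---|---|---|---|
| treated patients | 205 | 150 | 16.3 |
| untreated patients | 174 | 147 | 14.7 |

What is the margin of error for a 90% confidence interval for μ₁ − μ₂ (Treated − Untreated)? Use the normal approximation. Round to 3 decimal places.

2.621

Standard errors of each mean: 16.3/√205 = 1.1384 and 14.7/√174 = 1.1144.
SE(x̄₁ − x̄₂) = √(1.1384² + 1.1144²) = 1.5931 for independent samples with unequal variances.
With z* = 1.645, the margin is 1.645 × 1.5931 = 2.6206.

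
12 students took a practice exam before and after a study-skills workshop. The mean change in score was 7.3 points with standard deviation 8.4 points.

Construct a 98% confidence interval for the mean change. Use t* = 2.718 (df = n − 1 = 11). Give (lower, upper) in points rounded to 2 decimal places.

(0.71, 13.89)

This is a matched-pairs design, so SE = s_d/√n = 8.4/√12 = 2.4249.
Margin = 2.718 × 2.4249 = 6.5909; the interval is 7.3 ± 6.5909 = (0.71, 13.89).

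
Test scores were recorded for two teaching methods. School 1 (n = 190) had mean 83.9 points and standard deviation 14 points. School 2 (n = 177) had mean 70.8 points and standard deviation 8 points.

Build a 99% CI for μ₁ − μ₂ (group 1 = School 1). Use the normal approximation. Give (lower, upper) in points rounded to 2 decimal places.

SE₁ = s₁/√n₁ = 14/√190 = 1.0157; SE₂ = 8/√177 = 0.6013.
Independent samples, unequal variances: SE_diff = √(SE₁² + SE₂²) = √(1.03164649 + 0.36156169) = 1.1803.
z* = 2.576, so margin of error = 2.576 × 1.1803 = 3.0405.
Difference in means = 83.9 − 70.8 = 13.1000.
13.1000 ± 3.0405 → (10.06, 16.14).

(10.06, 16.14)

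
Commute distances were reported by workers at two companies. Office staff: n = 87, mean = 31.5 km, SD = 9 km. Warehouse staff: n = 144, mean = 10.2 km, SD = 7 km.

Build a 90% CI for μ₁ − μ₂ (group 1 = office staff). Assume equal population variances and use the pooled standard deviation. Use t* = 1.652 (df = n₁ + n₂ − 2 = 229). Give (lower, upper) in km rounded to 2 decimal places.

Pooled variance s_p² = [86·9² + 143·7²] / (87+144−2) = 61.0175, so s_p = 7.8114.
SE_diff = s_p·√(1/n₁ + 1/n₂) = 7.8114·√(1/87 + 1/144) = 1.0607.
t* = 1.652; margin = 1.652 × 1.0607 = 1.7523.
Difference = 31.5 − 10.2 = 21.3000.
21.3000 ± 1.7523 → (19.55, 23.05).

(19.55, 23.05)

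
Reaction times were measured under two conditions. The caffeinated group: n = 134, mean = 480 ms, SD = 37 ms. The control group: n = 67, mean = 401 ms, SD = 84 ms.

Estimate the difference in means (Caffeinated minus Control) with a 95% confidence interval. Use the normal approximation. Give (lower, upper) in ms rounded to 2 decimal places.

Per-group SEs: s₁/√n₁ = 37/√134 = 3.1963, s₂/√n₂ = 84/√67 = 10.2622.
Unpooled SE of the difference: √(10.21633369 + 105.31274884) = 10.7484.
Margin of error = z* · SE = 1.960 × 10.7484 = 21.0669.
x̄₁ − x̄₂ = 480 − 401 = 79.0000.
CI: 79.0000 ± 21.0669 = (57.93, 100.07).

(57.93, 100.07)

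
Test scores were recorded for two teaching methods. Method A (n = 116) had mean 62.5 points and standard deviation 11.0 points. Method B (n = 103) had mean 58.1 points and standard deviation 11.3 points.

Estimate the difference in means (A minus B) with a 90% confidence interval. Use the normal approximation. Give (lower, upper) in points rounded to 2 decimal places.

Standard errors of each mean: 11.0/√116 = 1.0213 and 11.3/√103 = 1.1134.
SE(x̄₁ − x̄₂) = √(1.0213² + 1.1134²) = 1.5109 for independent samples with unequal variances.
With z* = 1.645, the margin is 1.645 × 1.5109 = 2.4854.
x̄₁ − x̄₂ = 62.5 − 58.1 = 4.4000; the interval is 4.4000 ± 2.4854 = (1.91, 6.89).

(1.91, 6.89)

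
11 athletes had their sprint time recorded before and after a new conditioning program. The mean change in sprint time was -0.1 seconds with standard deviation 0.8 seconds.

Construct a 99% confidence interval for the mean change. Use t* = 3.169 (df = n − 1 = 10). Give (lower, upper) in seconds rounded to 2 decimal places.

(-0.86, 0.66)

Paired design: SE = s_d/√n = 0.8/√11 = 0.2412.
t* = 3.169; margin of error = 3.169 × 0.2412 = 0.7644.
-0.1 ± 0.7644 → (-0.86, 0.66).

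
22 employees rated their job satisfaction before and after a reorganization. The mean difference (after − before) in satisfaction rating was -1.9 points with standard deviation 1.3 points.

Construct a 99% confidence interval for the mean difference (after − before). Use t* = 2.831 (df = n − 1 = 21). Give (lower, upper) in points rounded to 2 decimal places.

Paired design: SE = s_d/√n = 1.3/√22 = 0.2772.
t* = 2.831; margin of error = 2.831 × 0.2772 = 0.7848.
-1.9 ± 0.7848 → (-2.68, -1.12).

(-2.68, -1.12)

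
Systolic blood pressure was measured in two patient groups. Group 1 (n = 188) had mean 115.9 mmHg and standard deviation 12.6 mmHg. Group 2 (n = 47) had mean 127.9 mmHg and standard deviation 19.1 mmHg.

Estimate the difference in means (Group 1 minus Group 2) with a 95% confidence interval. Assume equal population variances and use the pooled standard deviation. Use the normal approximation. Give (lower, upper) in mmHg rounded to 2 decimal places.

(-16.51, -7.49)

s_p = √[((n₁−1)s₁² + (n₂−1)s₂²)/(n₁+n₂−2)] = √[(187·12.6² + 46·19.1²)/233] = 14.1223.
SE = 14.1223·√(1/188 + 1/47) = 2.3031.
With z* = 1.960, margin = 1.960 × 2.3031 = 4.5141.
x̄₁ − x̄₂ = 115.9 − 127.9 = -12.0000; interval -12.0000 ± 4.5141 = (-16.51, -7.49).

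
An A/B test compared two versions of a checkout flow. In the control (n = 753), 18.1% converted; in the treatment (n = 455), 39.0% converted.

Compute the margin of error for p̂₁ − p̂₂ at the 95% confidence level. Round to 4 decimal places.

SE₁ = √(p̂₁(1−p̂₁)/n₁) = √(0.1810·0.8190/753) = 0.01403; SE₂ = √(0.3900·0.6100/455) = 0.02287.
Independent samples: SE of the difference = √(SE₁² + SE₂²) = √(0.0001968409 + 0.0005230369) = 0.02683.
z* for 95% confidence is 1.960, so the margin of error is 1.960 × 0.02683 = 0.05259.

0.0526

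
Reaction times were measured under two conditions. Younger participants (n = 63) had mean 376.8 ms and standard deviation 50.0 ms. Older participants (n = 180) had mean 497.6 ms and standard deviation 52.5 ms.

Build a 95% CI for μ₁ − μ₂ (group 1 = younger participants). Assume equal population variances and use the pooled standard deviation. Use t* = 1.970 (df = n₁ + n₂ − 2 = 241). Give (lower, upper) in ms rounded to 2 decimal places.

(-135.76, -105.84)

Pooled variance s_p² = [62·50.0² + 179·52.5²] / (63+180−2) = 2690.3268, so s_p = 51.8684.
SE_diff = s_p·√(1/n₁ + 1/n₂) = 51.8684·√(1/63 + 1/180) = 7.5928.
t* = 1.970; margin = 1.970 × 7.5928 = 14.9578.
Difference = 376.8 − 497.6 = -120.8000.
-120.8000 ± 14.9578 → (-135.76, -105.84).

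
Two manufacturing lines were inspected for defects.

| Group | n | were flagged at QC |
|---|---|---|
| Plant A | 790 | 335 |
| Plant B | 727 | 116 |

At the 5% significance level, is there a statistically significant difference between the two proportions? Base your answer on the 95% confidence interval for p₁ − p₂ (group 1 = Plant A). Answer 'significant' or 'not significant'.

significant

Sample proportions: 335/790 = 0.4241, 116/727 = 0.1596.
Each SE is √(p̂(1−p̂)/n): √(0.4241·0.5759/790) = 0.01758 and √(0.1596·0.8404/727) = 0.01358.
SE(p̂₁ − p̂₂) = √(SE₁² + SE₂²) = √(0.0003090564 + 0.0001844164) = 0.02221, since the two samples are independent.
At 95% confidence z* = 1.960; margin = 1.960 × 0.02221 = 0.04353.
The difference is 0.4241 − 0.1596 = 0.2645, so the interval is 0.2645 ± 0.04353 = (0.22097, 0.30803).
The interval (0.22097, 0.30803) does not contain 0, so the difference is significant.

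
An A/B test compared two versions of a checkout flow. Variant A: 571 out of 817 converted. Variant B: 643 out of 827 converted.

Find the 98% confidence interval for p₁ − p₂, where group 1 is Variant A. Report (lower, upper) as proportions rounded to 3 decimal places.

Sample proportions: 571/817 = 0.6989, 643/827 = 0.7775.
Each SE is √(p̂(1−p̂)/n): √(0.6989·0.3011/817) = 0.01605 and √(0.7775·0.2225/827) = 0.01446.
SE(p̂₁ − p̂₂) = √(SE₁² + SE₂²) = √(0.0002576025 + 0.0002090916) = 0.02160, since the two samples are independent.
At 98% confidence z* = 2.326; margin = 2.326 × 0.02160 = 0.05024.
The difference is 0.6989 − 0.7775 = -0.0786, so the interval is -0.0786 ± 0.05024 = (-0.129, -0.028).

(-0.129, -0.028)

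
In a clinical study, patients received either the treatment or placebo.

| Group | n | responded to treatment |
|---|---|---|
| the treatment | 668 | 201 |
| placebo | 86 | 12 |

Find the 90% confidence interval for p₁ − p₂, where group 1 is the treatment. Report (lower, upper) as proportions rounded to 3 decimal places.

p̂₁ = 201/668 = 0.3009 and p̂₂ = 12/86 = 0.1395.
SE₁ = √(p̂₁(1−p̂₁)/n₁) = √(0.3009·0.6991/668) = 0.01775; SE₂ = √(0.1395·0.8605/86) = 0.03736.
Independent samples: SE of the difference = √(SE₁² + SE₂²) = √(0.0003150625 + 0.0013957696) = 0.04136.
z* for 90% confidence is 1.645, so the margin of error is 1.645 × 0.04136 = 0.06804.
Point estimate p̂₁ − p̂₂ = 0.3009 − 0.1395 = 0.1614.
0.1614 ± 0.06804 → (0.093, 0.229).

(0.093, 0.229)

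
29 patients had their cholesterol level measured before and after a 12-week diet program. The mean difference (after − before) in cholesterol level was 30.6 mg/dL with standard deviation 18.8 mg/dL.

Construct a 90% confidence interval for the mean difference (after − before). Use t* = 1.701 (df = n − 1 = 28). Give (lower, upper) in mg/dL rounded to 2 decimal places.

(24.66, 36.54)

Paired design: SE = s_d/√n = 18.8/√29 = 3.4911.
t* = 1.701; margin of error = 1.701 × 3.4911 = 5.9384.
30.6 ± 5.9384 → (24.66, 36.54).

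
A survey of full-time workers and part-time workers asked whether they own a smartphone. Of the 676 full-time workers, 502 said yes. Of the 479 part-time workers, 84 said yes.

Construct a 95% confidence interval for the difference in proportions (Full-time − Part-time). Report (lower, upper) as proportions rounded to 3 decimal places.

Sample proportions: 502/676 = 0.7426, 84/479 = 0.1754.
Each SE is √(p̂(1−p̂)/n): √(0.7426·0.2574/676) = 0.01682 and √(0.1754·0.8246/479) = 0.01738.
SE(p̂₁ − p̂₂) = √(SE₁² + SE₂²) = √(0.0002829124 + 0.0003020644) = 0.02419, since the two samples are independent.
At 95% confidence z* = 1.960; margin = 1.960 × 0.02419 = 0.04741.
The difference is 0.7426 − 0.1754 = 0.5672, so the interval is 0.5672 ± 0.04741 = (0.520, 0.615).

(0.520, 0.615)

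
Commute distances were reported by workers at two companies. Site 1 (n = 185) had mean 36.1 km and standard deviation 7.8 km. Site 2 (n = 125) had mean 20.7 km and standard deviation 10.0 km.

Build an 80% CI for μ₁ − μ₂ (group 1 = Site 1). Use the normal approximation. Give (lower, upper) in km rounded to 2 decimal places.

Per-group SEs: s₁/√n₁ = 7.8/√185 = 0.5735, s₂/√n₂ = 10.0/√125 = 0.8944.
Unpooled SE of the difference: √(0.32890225 + 0.79995136) = 1.0625.
Margin of error = z* · SE = 1.282 × 1.0625 = 1.3621.
x̄₁ − x̄₂ = 36.1 − 20.7 = 15.4000.
CI: 15.4000 ± 1.3621 = (14.04, 16.76).

(14.04, 16.76)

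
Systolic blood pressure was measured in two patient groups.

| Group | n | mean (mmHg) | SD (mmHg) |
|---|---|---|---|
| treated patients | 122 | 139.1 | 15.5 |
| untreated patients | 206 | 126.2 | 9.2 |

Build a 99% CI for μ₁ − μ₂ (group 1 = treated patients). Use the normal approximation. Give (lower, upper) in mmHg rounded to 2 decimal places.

(8.93, 16.87)

Standard errors of each mean: 15.5/√122 = 1.4033 and 9.2/√206 = 0.6410.
SE(x̄₁ − x̄₂) = √(1.4033² + 0.6410²) = 1.5428 for independent samples with unequal variances.
With z* = 2.576, the margin is 2.576 × 1.5428 = 3.9743.
x̄₁ − x̄₂ = 139.1 − 126.2 = 12.9000; the interval is 12.9000 ± 3.9743 = (8.93, 16.87).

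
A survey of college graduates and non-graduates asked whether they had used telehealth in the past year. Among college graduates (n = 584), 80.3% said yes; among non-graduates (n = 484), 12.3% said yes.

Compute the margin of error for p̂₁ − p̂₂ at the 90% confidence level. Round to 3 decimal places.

0.037

Each SE is √(p̂(1−p̂)/n): √(0.8030·0.1970/584) = 0.01646 and √(0.1230·0.8770/484) = 0.01493.
SE(p̂₁ − p̂₂) = √(SE₁² + SE₂²) = √(0.0002709316 + 0.0002229049) = 0.02222, since the two samples are independent.
At 90% confidence z* = 1.645; margin = 1.645 × 0.02222 = 0.03655.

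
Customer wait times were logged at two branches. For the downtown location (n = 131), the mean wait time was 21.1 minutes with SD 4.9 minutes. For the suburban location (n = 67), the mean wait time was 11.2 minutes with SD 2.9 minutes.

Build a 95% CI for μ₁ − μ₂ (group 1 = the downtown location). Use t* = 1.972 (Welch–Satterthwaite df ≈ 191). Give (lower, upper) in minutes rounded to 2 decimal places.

Standard errors of each mean: 4.9/√131 = 0.4281 and 2.9/√67 = 0.3543.
SE(x̄₁ − x̄₂) = √(0.4281² + 0.3543²) = 0.5557 for independent samples with unequal variances.
With t* = 1.972, the margin is 1.972 × 0.5557 = 1.0958.
x̄₁ − x̄₂ = 21.1 − 11.2 = 9.9000; the interval is 9.9000 ± 1.0958 = (8.80, 11.00).

(8.80, 11.00)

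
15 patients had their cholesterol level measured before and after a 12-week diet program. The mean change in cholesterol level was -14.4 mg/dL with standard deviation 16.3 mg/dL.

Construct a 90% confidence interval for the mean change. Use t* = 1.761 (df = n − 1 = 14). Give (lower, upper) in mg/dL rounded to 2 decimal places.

(-21.81, -6.99)

Paired design: SE = s_d/√n = 16.3/√15 = 4.2086.
t* = 1.761; margin of error = 1.761 × 4.2086 = 7.4113.
-14.4 ± 7.4113 → (-21.81, -6.99).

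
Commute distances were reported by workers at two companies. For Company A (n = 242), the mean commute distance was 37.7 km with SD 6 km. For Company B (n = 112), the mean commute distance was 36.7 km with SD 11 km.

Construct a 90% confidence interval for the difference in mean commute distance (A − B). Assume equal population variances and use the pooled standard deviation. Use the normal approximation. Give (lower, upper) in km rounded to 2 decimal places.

s_p = √[((n₁−1)s₁² + (n₂−1)s₂²)/(n₁+n₂−2)] = √[(241·6² + 111·11²)/352] = 7.9249.
SE = 7.9249·√(1/242 + 1/112) = 0.9057.
With z* = 1.645, margin = 1.645 × 0.9057 = 1.4899.
x̄₁ − x̄₂ = 37.7 − 36.7 = 1.0000; interval 1.0000 ± 1.4899 = (-0.49, 2.49).

(-0.49, 2.49)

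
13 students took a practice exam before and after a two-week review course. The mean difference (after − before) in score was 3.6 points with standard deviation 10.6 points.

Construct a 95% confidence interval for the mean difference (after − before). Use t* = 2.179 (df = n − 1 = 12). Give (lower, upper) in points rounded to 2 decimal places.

(-2.81, 10.01)

Paired design: SE = s_d/√n = 10.6/√13 = 2.9399.
t* = 2.179; margin of error = 2.179 × 2.9399 = 6.4060.
3.6 ± 6.4060 → (-2.81, 10.01).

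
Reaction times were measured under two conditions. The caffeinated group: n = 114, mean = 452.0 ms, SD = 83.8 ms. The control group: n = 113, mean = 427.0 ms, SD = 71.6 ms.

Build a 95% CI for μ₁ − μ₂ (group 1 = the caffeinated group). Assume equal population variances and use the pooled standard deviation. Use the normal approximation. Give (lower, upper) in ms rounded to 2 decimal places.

s_p = √[((n₁−1)s₁² + (n₂−1)s₂²)/(n₁+n₂−2)] = √[(113·83.8² + 112·71.6²)/225] = 77.9661.
SE = 77.9661·√(1/114 + 1/113) = 10.3497.
With z* = 1.960, margin = 1.960 × 10.3497 = 20.2854.
x̄₁ − x̄₂ = 452.0 − 427.0 = 25.0000; interval 25.0000 ± 20.2854 = (4.71, 45.29).

(4.71, 45.29)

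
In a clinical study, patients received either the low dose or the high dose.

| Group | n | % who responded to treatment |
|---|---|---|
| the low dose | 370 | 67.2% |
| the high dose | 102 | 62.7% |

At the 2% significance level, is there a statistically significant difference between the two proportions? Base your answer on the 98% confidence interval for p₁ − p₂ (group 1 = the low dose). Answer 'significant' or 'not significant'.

The two standard errors are √(0.6720×0.3280/370) = 0.02441 and √(0.6270×0.3730/102) = 0.04788.
Because the samples are independent, SE_diff = √(0.02441² + 0.04788²) = 0.05374.
Using z* = 2.326 for 98%, ME = 2.326 × 0.05374 = 0.12500.
p̂₁ − p̂₂ = 0.0450; interval 0.0450 ± 0.12500 gives (-0.08000, 0.17000).
The interval (-0.08000, 0.17000) contains 0, so the difference is not significant.

not significant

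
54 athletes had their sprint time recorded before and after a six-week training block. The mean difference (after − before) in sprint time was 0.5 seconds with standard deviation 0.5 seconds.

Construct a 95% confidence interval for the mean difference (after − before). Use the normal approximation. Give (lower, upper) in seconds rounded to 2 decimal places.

(0.37, 0.63)

This is a matched-pairs design, so SE = s_d/√n = 0.5/√54 = 0.0680.
Margin = 1.960 × 0.0680 = 0.1333; the interval is 0.5 ± 0.1333 = (0.37, 0.63).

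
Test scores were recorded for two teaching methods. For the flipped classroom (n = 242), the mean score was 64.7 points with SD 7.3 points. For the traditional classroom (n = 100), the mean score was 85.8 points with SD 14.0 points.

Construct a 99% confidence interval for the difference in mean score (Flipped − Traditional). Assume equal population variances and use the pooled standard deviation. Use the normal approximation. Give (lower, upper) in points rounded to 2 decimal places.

(-24.08, -18.12)

s_p = √[((n₁−1)s₁² + (n₂−1)s₂²)/(n₁+n₂−2)] = √[(241·7.3² + 99·14.0²)/340] = 9.7388.
SE = 9.7388·√(1/242 + 1/100) = 1.1577.
With z* = 2.576, margin = 2.576 × 1.1577 = 2.9822.
x̄₁ − x̄₂ = 64.7 − 85.8 = -21.1000; interval -21.1000 ± 2.9822 = (-24.08, -18.12).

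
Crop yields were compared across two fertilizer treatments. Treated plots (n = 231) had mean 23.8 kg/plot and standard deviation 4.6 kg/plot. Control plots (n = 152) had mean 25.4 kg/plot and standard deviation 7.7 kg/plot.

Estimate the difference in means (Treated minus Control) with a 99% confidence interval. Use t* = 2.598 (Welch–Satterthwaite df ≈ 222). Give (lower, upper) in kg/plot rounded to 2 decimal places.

Per-group SEs: s₁/√n₁ = 4.6/√231 = 0.3027, s₂/√n₂ = 7.7/√152 = 0.6246.
Unpooled SE of the difference: √(0.09162729 + 0.39012516) = 0.6941.
Margin of error = t* · SE = 2.598 × 0.6941 = 1.8033.
x̄₁ − x̄₂ = 23.8 − 25.4 = -1.6000.
CI: -1.6000 ± 1.8033 = (-3.40, 0.20).

(-3.40, 0.20)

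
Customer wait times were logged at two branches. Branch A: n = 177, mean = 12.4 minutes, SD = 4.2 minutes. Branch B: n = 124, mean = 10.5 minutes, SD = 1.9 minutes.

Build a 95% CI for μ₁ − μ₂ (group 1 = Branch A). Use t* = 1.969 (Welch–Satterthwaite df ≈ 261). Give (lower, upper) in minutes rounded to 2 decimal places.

(1.19, 2.61)

SE₁ = s₁/√n₁ = 4.2/√177 = 0.3157; SE₂ = 1.9/√124 = 0.1706.
Independent samples, unequal variances: SE_diff = √(SE₁² + SE₂²) = √(0.09966649 + 0.02910436) = 0.3588.
t* = 1.969, so margin of error = 1.969 × 0.3588 = 0.7065.
Difference in means = 12.4 − 10.5 = 1.9000.
1.9000 ± 0.7065 → (1.19, 2.61).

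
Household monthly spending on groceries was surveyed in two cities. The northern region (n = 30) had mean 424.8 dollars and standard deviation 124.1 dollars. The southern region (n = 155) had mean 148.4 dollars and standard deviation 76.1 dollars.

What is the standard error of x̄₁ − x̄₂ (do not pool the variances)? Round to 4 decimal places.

SE₁ = s₁/√n₁ = 124.1/√30 = 22.6575; SE₂ = 76.1/√155 = 6.1125.
Independent samples, unequal variances: SE_diff = √(SE₁² + SE₂²) = √(513.36230625 + 37.36265625) = 23.4675.

23.4675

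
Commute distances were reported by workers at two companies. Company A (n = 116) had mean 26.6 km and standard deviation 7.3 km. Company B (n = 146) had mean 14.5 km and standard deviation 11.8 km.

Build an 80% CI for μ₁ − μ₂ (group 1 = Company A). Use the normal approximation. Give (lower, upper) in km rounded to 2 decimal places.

SE₁ = s₁/√n₁ = 7.3/√116 = 0.6778; SE₂ = 11.8/√146 = 0.9766.
Independent samples, unequal variances: SE_diff = √(SE₁² + SE₂²) = √(0.45941284 + 0.95374756) = 1.1888.
z* = 1.282, so margin of error = 1.282 × 1.1888 = 1.5240.
Difference in means = 26.6 − 14.5 = 12.1000.
12.1000 ± 1.5240 → (10.58, 13.62).

(10.58, 13.62)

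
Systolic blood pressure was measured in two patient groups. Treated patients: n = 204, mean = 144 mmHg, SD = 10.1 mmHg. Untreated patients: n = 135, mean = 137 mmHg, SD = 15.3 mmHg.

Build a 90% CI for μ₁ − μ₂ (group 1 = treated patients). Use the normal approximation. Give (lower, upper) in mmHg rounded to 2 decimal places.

(4.54, 9.46)

SE₁ = s₁/√n₁ = 10.1/√204 = 0.7071; SE₂ = 15.3/√135 = 1.3168.
Independent samples, unequal variances: SE_diff = √(SE₁² + SE₂²) = √(0.49999041 + 1.73396224) = 1.4946.
z* = 1.645, so margin of error = 1.645 × 1.4946 = 2.4586.
Difference in means = 144 − 137 = 7.0000.
7.0000 ± 2.4586 → (4.54, 9.46).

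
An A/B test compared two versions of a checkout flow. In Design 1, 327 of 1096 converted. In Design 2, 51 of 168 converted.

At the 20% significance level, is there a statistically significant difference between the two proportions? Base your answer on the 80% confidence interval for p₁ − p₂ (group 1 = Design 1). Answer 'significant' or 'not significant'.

not significant

Sample proportions: 327/1096 = 0.2984, 51/168 = 0.3036.
Each SE is √(p̂(1−p̂)/n): √(0.2984·0.7016/1096) = 0.01382 and √(0.3036·0.6964/168) = 0.03548.
SE(p̂₁ − p̂₂) = √(SE₁² + SE₂²) = √(0.0001909924 + 0.0012588304) = 0.03808, since the two samples are independent.
At 80% confidence z* = 1.282; margin = 1.282 × 0.03808 = 0.04882.
The difference is 0.2984 − 0.3036 = -0.0052, so the interval is -0.0052 ± 0.04882 = (-0.05402, 0.04362).
The interval (-0.05402, 0.04362) contains 0, so the difference is not significant.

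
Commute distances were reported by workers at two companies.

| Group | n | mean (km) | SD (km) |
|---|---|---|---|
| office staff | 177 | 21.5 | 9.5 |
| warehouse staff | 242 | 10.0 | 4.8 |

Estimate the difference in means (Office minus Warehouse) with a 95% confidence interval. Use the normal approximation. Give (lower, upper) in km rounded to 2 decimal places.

Standard errors of each mean: 9.5/√177 = 0.7141 and 4.8/√242 = 0.3086.
SE(x̄₁ − x̄₂) = √(0.7141² + 0.3086²) = 0.7779 for independent samples with unequal variances.
With z* = 1.960, the margin is 1.960 × 0.7779 = 1.5247.
x̄₁ − x̄₂ = 21.5 − 10.0 = 11.5000; the interval is 11.5000 ± 1.5247 = (9.98, 13.02).

(9.98, 13.02)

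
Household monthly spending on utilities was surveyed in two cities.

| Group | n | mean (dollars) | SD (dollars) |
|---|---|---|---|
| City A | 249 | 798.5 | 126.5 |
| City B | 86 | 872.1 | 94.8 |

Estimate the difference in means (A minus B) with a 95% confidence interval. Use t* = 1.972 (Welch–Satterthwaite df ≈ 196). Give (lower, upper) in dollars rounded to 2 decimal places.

Standard errors of each mean: 126.5/√249 = 8.0166 and 94.8/√86 = 10.2225.
SE(x̄₁ − x̄₂) = √(8.0166² + 10.2225²) = 12.9910 for independent samples with unequal variances.
With t* = 1.972, the margin is 1.972 × 12.9910 = 25.6183.
x̄₁ − x̄₂ = 798.5 − 872.1 = -73.6000; the interval is -73.6000 ± 25.6183 = (-99.22, -47.98).

(-99.22, -47.98)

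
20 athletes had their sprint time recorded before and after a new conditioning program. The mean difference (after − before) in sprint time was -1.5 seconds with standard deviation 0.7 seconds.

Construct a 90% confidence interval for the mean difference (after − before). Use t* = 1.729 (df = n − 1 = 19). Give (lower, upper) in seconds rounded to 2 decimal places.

(-1.77, -1.23)

Paired design: SE = s_d/√n = 0.7/√20 = 0.1565.
t* = 1.729; margin of error = 1.729 × 0.1565 = 0.2706.
-1.5 ± 0.2706 → (-1.77, -1.23).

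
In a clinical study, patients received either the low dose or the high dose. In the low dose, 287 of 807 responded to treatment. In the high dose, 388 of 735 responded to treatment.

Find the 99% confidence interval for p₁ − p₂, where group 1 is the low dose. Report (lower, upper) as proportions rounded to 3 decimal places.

(-0.237, -0.108)

Sample proportions: 287/807 = 0.3556, 388/735 = 0.5279.
Each SE is √(p̂(1−p̂)/n): √(0.3556·0.6444/807) = 0.01685 and √(0.5279·0.4721/735) = 0.01841.
SE(p̂₁ − p̂₂) = √(SE₁² + SE₂²) = √(0.0002839225 + 0.0003389281) = 0.02496, since the two samples are independent.
At 99% confidence z* = 2.576; margin = 2.576 × 0.02496 = 0.06430.
The difference is 0.3556 − 0.5279 = -0.1723, so the interval is -0.1723 ± 0.06430 = (-0.237, -0.108).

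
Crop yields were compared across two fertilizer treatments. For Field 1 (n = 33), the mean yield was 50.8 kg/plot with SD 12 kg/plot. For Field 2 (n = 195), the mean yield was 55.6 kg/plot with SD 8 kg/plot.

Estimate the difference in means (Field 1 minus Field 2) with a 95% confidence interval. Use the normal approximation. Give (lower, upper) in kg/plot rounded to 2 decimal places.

Standard errors of each mean: 12/√33 = 2.0889 and 8/√195 = 0.5729.
SE(x̄₁ − x̄₂) = √(2.0889² + 0.5729²) = 2.1660 for independent samples with unequal variances.
With z* = 1.960, the margin is 1.960 × 2.1660 = 4.2454.
x̄₁ − x̄₂ = 50.8 − 55.6 = -4.8000; the interval is -4.8000 ± 4.2454 = (-9.05, -0.55).

(-9.05, -0.55)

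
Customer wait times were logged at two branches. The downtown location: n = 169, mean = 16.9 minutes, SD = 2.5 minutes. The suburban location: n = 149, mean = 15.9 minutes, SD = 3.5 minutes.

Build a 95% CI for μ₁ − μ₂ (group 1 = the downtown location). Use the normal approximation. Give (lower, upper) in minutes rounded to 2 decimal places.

SE₁ = s₁/√n₁ = 2.5/√169 = 0.1923; SE₂ = 3.5/√149 = 0.2867.
Independent samples, unequal variances: SE_diff = √(SE₁² + SE₂²) = √(0.03697929 + 0.08219689) = 0.3452.
z* = 1.960, so margin of error = 1.960 × 0.3452 = 0.6766.
Difference in means = 16.9 − 15.9 = 1.0000.
1.0000 ± 0.6766 → (0.32, 1.68).

(0.32, 1.68)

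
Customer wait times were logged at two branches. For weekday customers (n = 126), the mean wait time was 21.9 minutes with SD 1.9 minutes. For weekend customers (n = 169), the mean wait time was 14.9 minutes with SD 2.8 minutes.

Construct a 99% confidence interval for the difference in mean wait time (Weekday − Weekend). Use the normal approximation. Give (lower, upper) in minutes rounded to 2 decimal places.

(6.29, 7.71)

SE₁ = s₁/√n₁ = 1.9/√126 = 0.1693; SE₂ = 2.8/√169 = 0.2154.
Independent samples, unequal variances: SE_diff = √(SE₁² + SE₂²) = √(0.02866249 + 0.04639716) = 0.2740.
z* = 2.576, so margin of error = 2.576 × 0.2740 = 0.7058.
Difference in means = 21.9 − 14.9 = 7.0000.
7.0000 ± 0.7058 → (6.29, 7.71).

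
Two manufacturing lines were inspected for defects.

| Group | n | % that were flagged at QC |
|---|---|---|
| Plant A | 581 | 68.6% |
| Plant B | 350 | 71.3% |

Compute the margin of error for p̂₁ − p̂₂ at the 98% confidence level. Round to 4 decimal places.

Each SE is √(p̂(1−p̂)/n): √(0.6860·0.3140/581) = 0.01925 and √(0.7130·0.2870/350) = 0.02418.
SE(p̂₁ − p̂₂) = √(SE₁² + SE₂²) = √(0.0003705625 + 0.0005846724) = 0.03091, since the two samples are independent.
At 98% confidence z* = 2.326; margin = 2.326 × 0.03091 = 0.07190.

0.0719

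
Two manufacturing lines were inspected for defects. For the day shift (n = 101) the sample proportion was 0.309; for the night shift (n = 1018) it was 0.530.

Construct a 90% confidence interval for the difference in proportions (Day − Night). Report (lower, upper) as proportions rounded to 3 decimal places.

(-0.301, -0.141)

SE₁ = √(p̂₁(1−p̂₁)/n₁) = √(0.3090·0.6910/101) = 0.04598; SE₂ = √(0.5300·0.4700/1018) = 0.01564.
Independent samples: SE of the difference = √(SE₁² + SE₂²) = √(0.0021141604 + 0.0002446096) = 0.04857.
z* for 90% confidence is 1.645, so the margin of error is 1.645 × 0.04857 = 0.07990.
Point estimate p̂₁ − p̂₂ = 0.3090 − 0.5300 = -0.2210.
-0.2210 ± 0.07990 → (-0.301, -0.141).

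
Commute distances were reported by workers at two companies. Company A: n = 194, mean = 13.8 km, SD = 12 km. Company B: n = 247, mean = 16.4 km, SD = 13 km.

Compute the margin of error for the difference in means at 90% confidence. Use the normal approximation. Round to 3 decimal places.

Standard errors of each mean: 12/√194 = 0.8615 and 13/√247 = 0.8272.
SE(x̄₁ − x̄₂) = √(0.8615² + 0.8272²) = 1.1943 for independent samples with unequal variances.
With z* = 1.645, the margin is 1.645 × 1.1943 = 1.9646.

1.965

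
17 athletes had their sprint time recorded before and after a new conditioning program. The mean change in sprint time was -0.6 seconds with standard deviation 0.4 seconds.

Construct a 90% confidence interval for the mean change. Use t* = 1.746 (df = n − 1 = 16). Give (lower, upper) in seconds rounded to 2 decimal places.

(-0.77, -0.43)

This is a matched-pairs design, so SE = s_d/√n = 0.4/√17 = 0.0970.
Margin = 1.746 × 0.0970 = 0.1694; the interval is -0.6 ± 0.1694 = (-0.77, -0.43).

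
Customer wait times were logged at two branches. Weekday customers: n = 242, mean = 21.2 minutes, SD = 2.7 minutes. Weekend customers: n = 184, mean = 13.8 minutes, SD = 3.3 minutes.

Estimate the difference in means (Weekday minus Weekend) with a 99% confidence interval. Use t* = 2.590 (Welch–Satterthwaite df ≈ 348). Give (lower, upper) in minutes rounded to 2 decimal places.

Per-group SEs: s₁/√n₁ = 2.7/√242 = 0.1736, s₂/√n₂ = 3.3/√184 = 0.2433.
Unpooled SE of the difference: √(0.03013696 + 0.05919489) = 0.2989.
Margin of error = t* · SE = 2.590 × 0.2989 = 0.7742.
x̄₁ − x̄₂ = 21.2 − 13.8 = 7.4000.
CI: 7.4000 ± 0.7742 = (6.63, 8.17).

(6.63, 8.17)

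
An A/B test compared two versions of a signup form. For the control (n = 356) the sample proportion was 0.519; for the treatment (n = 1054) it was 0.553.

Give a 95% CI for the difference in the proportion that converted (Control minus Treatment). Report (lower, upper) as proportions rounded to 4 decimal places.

SE₁ = √(p̂₁(1−p̂₁)/n₁) = √(0.5190·0.4810/356) = 0.02648; SE₂ = √(0.5530·0.4470/1054) = 0.01531.
Independent samples: SE of the difference = √(SE₁² + SE₂²) = √(0.0007011904 + 0.0002343961) = 0.03059.
z* for 95% confidence is 1.960, so the margin of error is 1.960 × 0.03059 = 0.05996.
Point estimate p̂₁ − p̂₂ = 0.5190 − 0.5530 = -0.0340.
-0.0340 ± 0.05996 → (-0.0940, 0.0260).

(-0.0940, 0.0260)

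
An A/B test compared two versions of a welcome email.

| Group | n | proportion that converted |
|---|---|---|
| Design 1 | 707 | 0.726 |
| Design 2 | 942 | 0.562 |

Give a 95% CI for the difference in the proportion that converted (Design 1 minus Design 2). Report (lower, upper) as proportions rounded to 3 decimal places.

(0.118, 0.210)

The two standard errors are √(0.7260×0.2740/707) = 0.01677 and √(0.5620×0.4380/942) = 0.01617.
Because the samples are independent, SE_diff = √(0.01677² + 0.01617²) = 0.02330.
Using z* = 1.960 for 95%, ME = 1.960 × 0.02330 = 0.04567.
p̂₁ − p̂₂ = 0.1640; interval 0.1640 ± 0.04567 gives (0.118, 0.210).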